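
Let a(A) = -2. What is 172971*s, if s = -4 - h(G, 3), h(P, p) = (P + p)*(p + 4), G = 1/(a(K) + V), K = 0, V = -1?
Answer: -3920676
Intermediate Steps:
G = -1/3 (G = 1/(-2 - 1) = 1/(-3) = -1/3 ≈ -0.33333)
h(P, p) = (4 + p)*(P + p) (h(P, p) = (P + p)*(4 + p) = (4 + p)*(P + p))
s = -68/3 (s = -4 - (3**2 + 4*(-1/3) + 4*3 - 1/3*3) = -4 - (9 - 4/3 + 12 - 1) = -4 - 1*56/3 = -4 - 56/3 = -68/3 ≈ -22.667)
172971*s = 172971*(-68/3) = -3920676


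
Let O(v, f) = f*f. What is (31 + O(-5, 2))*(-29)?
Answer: -1015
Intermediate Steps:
O(v, f) = f²
(31 + O(-5, 2))*(-29) = (31 + 2²)*(-29) = (31 + 4)*(-29) = 35*(-29) = -1015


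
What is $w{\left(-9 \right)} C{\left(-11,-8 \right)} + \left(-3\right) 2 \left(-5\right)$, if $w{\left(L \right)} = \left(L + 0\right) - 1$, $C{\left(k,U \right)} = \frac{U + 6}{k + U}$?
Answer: $\frac{550}{19} \approx 28.947$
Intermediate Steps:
$C{\left(k,U \right)} = \frac{6 + U}{U + k}$
$w{\left(L \right)} = -1 + L$ ($w{\left(L \right)} = L - 1 = -1 + L$)
$w{\left(-9 \right)} C{\left(-11,-8 \right)} + \left(-3\right) 2 \left(-5\right) = \left(-1 - 9\right) \frac{6 - 8}{-8 - 11} + \left(-3\right) 2 \left(-5\right) = - 10 \frac{1}{-19} \left(-2\right) - -30 = - 10 \left(\left(- \frac{1}{19}\right) \left(-2\right)\right) + 30 = \left(-10\right) \frac{2}{19} + 30 = - \frac{20}{19} + 30 = \frac{550}{19}$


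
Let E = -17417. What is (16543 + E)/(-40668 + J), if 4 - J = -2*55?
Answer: 437/20277 ≈ 0.021552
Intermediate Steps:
J = 114 (J = 4 - (-2)*55 = 4 - 1*(-110) = 4 + 110 = 114)
(16543 + E)/(-40668 + J) = (16543 - 17417)/(-40668 + 114) = -874/(-40554) = -874*(-1/40554) = 437/20277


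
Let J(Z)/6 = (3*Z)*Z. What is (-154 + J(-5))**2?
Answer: 87616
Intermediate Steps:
J(Z) = 18*Z**2 (J(Z) = 6*((3*Z)*Z) = 6*(3*Z**2) = 18*Z**2)
(-154 + J(-5))**2 = (-154 + 18*(-5)**2)**2 = (-154 + 18*25)**2 = (-154 + 450)**2 = 296**2 = 87616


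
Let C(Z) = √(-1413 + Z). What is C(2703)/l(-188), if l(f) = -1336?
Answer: -√1290/1336 ≈ -0.026884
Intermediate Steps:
C(2703)/l(-188) = √(-1413 + 2703)/(-1336) = √1290*(-1/1336) = -√1290/1336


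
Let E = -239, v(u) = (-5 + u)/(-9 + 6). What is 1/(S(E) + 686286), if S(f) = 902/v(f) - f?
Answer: 122/83757403 ≈ 1.4566e-6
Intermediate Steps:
v(u) = 5/3 - u/3 (v(u) = (-5 + u)/(-3) = (-5 + u)*(-⅓) = 5/3 - u/3)
S(f) = -f + 902/(5/3 - f/3) (S(f) = 902/(5/3 - f/3) - f = -f + 902/(5/3 - f/3))
1/(S(E) + 686286) = 1/((-2706 - 1*(-239)*(-5 - 239))/(-5 - 239) + 686286) = 1/((-2706 - 1*(-239)*(-244))/(-244) + 686286) = 1/(-(-2706 - 58316)/244 + 686286) = 1/(-1/244*(-61022) + 686286) = 1/(30511/122 + 686286) = 1/(83757403/122) = 122/83757403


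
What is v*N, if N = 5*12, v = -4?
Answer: -240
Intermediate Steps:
N = 60
v*N = -4*60 = -240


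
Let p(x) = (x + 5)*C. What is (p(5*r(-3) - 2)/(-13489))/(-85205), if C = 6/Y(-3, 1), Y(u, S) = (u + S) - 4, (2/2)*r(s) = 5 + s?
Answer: -13/1149330245 ≈ -1.1311e-8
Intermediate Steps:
r(s) = 5 + s
Y(u, S) = -4 + S + u (Y(u, S) = (S + u) - 4 = -4 + S + u)
C = -1 (C = 6/(-4 + 1 - 3) = 6/(-6) = 6*(-⅙) = -1)
p(x) = -5 - x (p(x) = (x + 5)*(-1) = (5 + x)*(-1) = -5 - x)
(p(5*r(-3) - 2)/(-13489))/(-85205) = ((-5 - (5*(5 - 3) - 2))/(-13489))/(-85205) = ((-5 - (5*2 - 2))*(-1/13489))*(-1/85205) = ((-5 - (10 - 2))*(-1/13489))*(-1/85205) = ((-5 - 1*8)*(-1/13489))*(-1/85205) = ((-5 - 8)*(-1/13489))*(-1/85205) = -13*(-1/13489)*(-1/85205) = (13/13489)*(-1/85205) = -13/1149330245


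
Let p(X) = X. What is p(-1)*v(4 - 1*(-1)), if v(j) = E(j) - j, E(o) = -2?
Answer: 7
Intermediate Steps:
v(j) = -2 - j
p(-1)*v(4 - 1*(-1)) = -(-2 - (4 - 1*(-1))) = -(-2 - (4 + 1)) = -(-2 - 1*5) = -(-2 - 5) = -1*(-7) = 7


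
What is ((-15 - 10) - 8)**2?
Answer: 1089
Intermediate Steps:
((-15 - 10) - 8)**2 = (-25 - 8)**2 = (-33)**2 = 1089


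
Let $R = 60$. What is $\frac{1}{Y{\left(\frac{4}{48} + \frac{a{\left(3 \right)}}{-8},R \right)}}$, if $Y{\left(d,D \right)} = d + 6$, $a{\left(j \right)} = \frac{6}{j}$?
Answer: $\frac{6}{35} \approx 0.17143$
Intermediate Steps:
$Y{\left(d,D \right)} = 6 + d$
$\frac{1}{Y{\left(\frac{4}{48} + \frac{a{\left(3 \right)}}{-8},R \right)}} = \frac{1}{6 + \left(\frac{4}{48} + \frac{6 \cdot \frac{1}{3}}{-8}\right)} = \frac{1}{6 + \left(4 \cdot \frac{1}{48} + 6 \cdot \frac{1}{3} \left(- \frac{1}{8}\right)\right)} = \frac{1}{6 + \left(\frac{1}{12} + 2 \left(- \frac{1}{8}\right)\right)} = \frac{1}{6 + \left(\frac{1}{12} - \frac{1}{4}\right)} = \frac{1}{6 - \frac{1}{6}} = \frac{1}{\frac{35}{6}} = \frac{6}{35}$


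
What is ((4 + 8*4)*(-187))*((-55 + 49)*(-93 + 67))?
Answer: -1050192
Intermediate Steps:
((4 + 8*4)*(-187))*((-55 + 49)*(-93 + 67)) = ((4 + 32)*(-187))*(-6*(-26)) = (36*(-187))*156 = -6732*156 = -1050192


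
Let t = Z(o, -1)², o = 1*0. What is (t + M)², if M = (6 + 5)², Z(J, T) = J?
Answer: 14641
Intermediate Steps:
o = 0
M = 121 (M = 11² = 121)
t = 0 (t = 0² = 0)
(t + M)² = (0 + 121)² = 121² = 14641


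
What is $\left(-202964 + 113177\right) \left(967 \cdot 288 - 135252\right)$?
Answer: $-12861449028$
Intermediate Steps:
$\left(-202964 + 113177\right) \left(967 \cdot 288 - 135252\right) = - 89787 \left(278496 - 135252\right) = \left(-89787\right) 143244 = -12861449028$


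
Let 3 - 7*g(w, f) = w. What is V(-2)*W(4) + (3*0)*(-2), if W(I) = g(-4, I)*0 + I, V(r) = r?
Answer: -8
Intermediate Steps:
g(w, f) = 3/7 - w/7
W(I) = I (W(I) = (3/7 - ⅐*(-4))*0 + I = (3/7 + 4/7)*0 + I = 1*0 + I = 0 + I = I)
V(-2)*W(4) + (3*0)*(-2) = -2*4 + (3*0)*(-2) = -8 + 0*(-2) = -8 + 0 = -8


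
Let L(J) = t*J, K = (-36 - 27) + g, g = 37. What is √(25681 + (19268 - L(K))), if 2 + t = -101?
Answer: √42271 ≈ 205.60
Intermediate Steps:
t = -103 (t = -2 - 101 = -103)
K = -26 (K = (-36 - 27) + 37 = -63 + 37 = -26)
L(J) = -103*J
√(25681 + (19268 - L(K))) = √(25681 + (19268 - (-103)*(-26))) = √(25681 + (19268 - 1*2678)) = √(25681 + (19268 - 2678)) = √(25681 + 16590) = √42271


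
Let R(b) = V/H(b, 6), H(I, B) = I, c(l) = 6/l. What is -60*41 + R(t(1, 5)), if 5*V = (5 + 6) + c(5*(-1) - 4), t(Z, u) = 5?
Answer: -184469/75 ≈ -2459.6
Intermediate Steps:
V = 31/15 (V = ((5 + 6) + 6/(5*(-1) - 4))/5 = (11 + 6/(-5 - 4))/5 = (11 + 6/(-9))/5 = (11 + 6*(-⅑))/5 = (11 - ⅔)/5 = (⅕)*(31/3) = 31/15 ≈ 2.0667)
R(b) = 31/(15*b)
-60*41 + R(t(1, 5)) = -60*41 + (31/15)/5 = -2460 + (31/15)*(⅕) = -2460 + 31/75 = -184469/75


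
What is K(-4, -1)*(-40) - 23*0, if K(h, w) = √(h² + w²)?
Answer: -40*√17 ≈ -164.92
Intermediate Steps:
K(-4, -1)*(-40) - 23*0 = √((-4)² + (-1)²)*(-40) - 23*0 = √(16 + 1)*(-40) + 0 = √17*(-40) + 0 = -40*√17 + 0 = -40*√17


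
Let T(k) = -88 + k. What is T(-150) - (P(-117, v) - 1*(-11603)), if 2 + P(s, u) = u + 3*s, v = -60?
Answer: -11428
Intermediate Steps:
P(s, u) = -2 + u + 3*s (P(s, u) = -2 + (u + 3*s) = -2 + u + 3*s)
T(-150) - (P(-117, v) - 1*(-11603)) = (-88 - 150) - ((-2 - 60 + 3*(-117)) - 1*(-11603)) = -238 - ((-2 - 60 - 351) + 11603) = -238 - (-413 + 11603) = -238 - 1*11190 = -238 - 11190 = -11428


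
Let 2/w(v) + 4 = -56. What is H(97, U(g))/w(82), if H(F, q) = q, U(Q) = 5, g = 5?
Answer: -150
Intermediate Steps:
w(v) = -1/30 (w(v) = 2/(-4 - 56) = 2/(-60) = 2*(-1/60) = -1/30)
H(97, U(g))/w(82) = 5/(-1/30) = 5*(-30) = -150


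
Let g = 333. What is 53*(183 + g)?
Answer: 27348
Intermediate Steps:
53*(183 + g) = 53*(183 + 333) = 53*516 = 27348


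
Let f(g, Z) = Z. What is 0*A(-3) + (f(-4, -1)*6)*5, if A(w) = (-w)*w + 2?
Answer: -30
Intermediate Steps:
A(w) = 2 - w² (A(w) = -w² + 2 = 2 - w²)
0*A(-3) + (f(-4, -1)*6)*5 = 0*(2 - 1*(-3)²) - 1*6*5 = 0*(2 - 1*9) - 6*5 = 0*(2 - 9) - 30 = 0*(-7) - 30 = 0 - 30 = -30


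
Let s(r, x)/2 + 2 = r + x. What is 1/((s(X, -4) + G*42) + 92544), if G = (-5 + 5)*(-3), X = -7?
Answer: 1/92518 ≈ 1.0809e-5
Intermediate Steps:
G = 0 (G = 0*(-3) = 0)
s(r, x) = -4 + 2*r + 2*x (s(r, x) = -4 + 2*(r + x) = -4 + (2*r + 2*x) = -4 + 2*r + 2*x)
1/((s(X, -4) + G*42) + 92544) = 1/(((-4 + 2*(-7) + 2*(-4)) + 0*42) + 92544) = 1/(((-4 - 14 - 8) + 0) + 92544) = 1/((-26 + 0) + 92544) = 1/(-26 + 92544) = 1/92518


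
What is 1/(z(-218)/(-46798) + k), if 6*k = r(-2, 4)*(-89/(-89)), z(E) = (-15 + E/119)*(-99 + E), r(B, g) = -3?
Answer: -2784481/1709716 ≈ -1.6286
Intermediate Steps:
z(E) = (-99 + E)*(-15 + E/119) (z(E) = (-15 + E*(1/119))*(-99 + E) = (-15 + E/119)*(-99 + E) = (-99 + E)*(-15 + E/119))
k = -1/2 (k = (-(-267)/(-89))/6 = (-(-267)*(-1)/89)/6 = (-3*1)/6 = (1/6)*(-3) = -1/2 ≈ -0.50000)
1/(z(-218)/(-46798) + k) = 1/((1485 - 1884/119*(-218) + (1/119)*(-218)**2)/(-46798) - 1/2) = 1/((1485 + 410712/119 + (1/119)*47524)*(-1/46798) - 1/2) = 1/((1485 + 410712/119 + 47524/119)*(-1/46798) - 1/2) = 1/((634951/119)*(-1/46798) - 1/2) = 1/(-634951/5568962 - 1/2) = 1/(-1709716/2784481) = -2784481/1709716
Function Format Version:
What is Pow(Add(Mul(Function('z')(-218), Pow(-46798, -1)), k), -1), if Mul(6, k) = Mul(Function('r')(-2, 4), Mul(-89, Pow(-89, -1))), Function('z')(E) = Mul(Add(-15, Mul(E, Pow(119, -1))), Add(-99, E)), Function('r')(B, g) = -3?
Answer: Rational(-2784481, 1709716) ≈ -1.6286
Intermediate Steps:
Function('z')(E) = Mul(Add(-99, E), Add(-15, Mul(Rational(1, 119), E))) (Function('z')(E) = Mul(Add(-15, Mul(E, Rational(1, 119))), Add(-99, E)) = Mul(Add(-15, Mul(Rational(1, 119), E)), Add(-99, E)) = Mul(Add(-99, E), Add(-15, Mul(Rational(1, 119), E))))
k = Rational(-1, 2) (k = Mul(Rational(1, 6), Mul(-3, Mul(-89, Pow(-89, -1)))) = Mul(Rational(1, 6), Mul(-3, Mul(-89, Rational(-1, 89)))) = Mul(Rational(1, 6), Mul(-3, 1)) = Mul(Rational(1, 6), -3) = Rational(-1, 2) ≈ -0.50000)
Pow(Add(Mul(Function('z')(-218), Pow(-46798, -1)), k), -1) = Pow(Add(Mul(Add(1485, Mul(Rational(-1884, 119), -218), Mul(Rational(1, 119), Pow(-218, 2))), Pow(-46798, -1)), Rational(-1, 2)), -1) = Pow(Add(Mul(Add(1485, Rational(410712, 119), Mul(Rational(1, 119), 47524)), Rational(-1, 46798)), Rational(-1, 2)), -1) = Pow(Add(Mul(Add(1485, Rational(410712, 119), Rational(47524, 119)), Rational(-1, 46798)), Rational(-1, 2)), -1) = Pow(Add(Mul(Rational(634951, 119), Rational(-1, 46798)), Rational(-1, 2)), -1) = Pow(Add(Rational(-634951, 5568962), Rational(-1, 2)), -1) = Pow(Rational(-1709716, 2784481), -1) = Rational(-2784481, 1709716)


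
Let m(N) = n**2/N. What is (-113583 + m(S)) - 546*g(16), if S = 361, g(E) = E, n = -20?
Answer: -44156759/361 ≈ -1.2232e+5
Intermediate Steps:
m(N) = 400/N (m(N) = (-20)**2/N = 400/N)
(-113583 + m(S)) - 546*g(16) = (-113583 + 400/361) - 546*16 = (-113583 + 400*(1/361)) - 8736 = (-113583 + 400/361) - 8736 = -41003063/361 - 8736 = -44156759/361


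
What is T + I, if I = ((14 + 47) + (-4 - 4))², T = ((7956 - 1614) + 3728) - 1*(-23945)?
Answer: 36824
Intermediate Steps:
T = 34015 (T = (6342 + 3728) + 23945 = 10070 + 23945 = 34015)
I = 2809 (I = (61 - 8)² = 53² = 2809)
T + I = 34015 + 2809 = 36824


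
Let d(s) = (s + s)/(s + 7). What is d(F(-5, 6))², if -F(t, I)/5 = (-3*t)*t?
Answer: 140625/36481 ≈ 3.8547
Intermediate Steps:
F(t, I) = 15*t² (F(t, I) = -5*(-3*t)*t = -(-15)*t² = 15*t²)
d(s) = 2*s/(7 + s) (d(s) = (2*s)/(7 + s) = 2*s/(7 + s))
d(F(-5, 6))² = (2*(15*(-5)²)/(7 + 15*(-5)²))² = (2*(15*25)/(7 + 15*25))² = (2*375/(7 + 375))² = (2*375/382)² = (2*375*(1/382))² = (375/191)² = 140625/36481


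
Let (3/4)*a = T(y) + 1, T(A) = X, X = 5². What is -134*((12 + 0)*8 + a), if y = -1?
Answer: -52528/3 ≈ -17509.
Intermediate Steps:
X = 25
T(A) = 25
a = 104/3 (a = 4*(25 + 1)/3 = (4/3)*26 = 104/3 ≈ 34.667)
-134*((12 + 0)*8 + a) = -134*((12 + 0)*8 + 104/3) = -134*(12*8 + 104/3) = -134*(96 + 104/3) = -134*392/3 = -52528/3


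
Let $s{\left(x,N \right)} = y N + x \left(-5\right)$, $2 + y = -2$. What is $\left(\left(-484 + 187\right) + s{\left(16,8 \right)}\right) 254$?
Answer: $-103886$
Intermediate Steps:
$y = -4$ ($y = -2 - 2 = -4$)
$s{\left(x,N \right)} = - 5 x - 4 N$ ($s{\left(x,N \right)} = - 4 N + x \left(-5\right) = - 4 N - 5 x = - 5 x - 4 N$)
$\left(\left(-484 + 187\right) + s{\left(16,8 \right)}\right) 254 = \left(\left(-484 + 187\right) - 112\right) 254 = \left(-297 - 112\right) 254 = \left(-409\right) 254 = -103886$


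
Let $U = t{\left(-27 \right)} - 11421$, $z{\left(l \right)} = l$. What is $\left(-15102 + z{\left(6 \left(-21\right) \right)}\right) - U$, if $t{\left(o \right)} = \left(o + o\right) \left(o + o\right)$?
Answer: $-6723$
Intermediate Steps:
$t{\left(o \right)} = 4 o^{2}$ ($t{\left(o \right)} = 2 o 2 o = 4 o^{2}$)
$U = -8505$ ($U = 4 \left(-27\right)^{2} - 11421 = 4 \cdot 729 - 11421 = 2916 - 11421 = -8505$)
$\left(-15102 + z{\left(6 \left(-21\right) \right)}\right) - U = \left(-15102 + 6 \left(-21\right)\right) - -8505 = \left(-15102 - 126\right) + 8505 = -15228 + 8505 = -6723$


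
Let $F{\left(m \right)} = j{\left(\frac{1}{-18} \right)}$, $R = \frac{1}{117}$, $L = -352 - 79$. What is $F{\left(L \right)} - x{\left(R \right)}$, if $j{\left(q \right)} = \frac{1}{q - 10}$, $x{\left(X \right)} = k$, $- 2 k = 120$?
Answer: $\frac{10842}{181} \approx 59.901$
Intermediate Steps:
$L = -431$
$R = \frac{1}{117} \approx 0.008547$
$k = -60$ ($k = \left(- \frac{1}{2}\right) 120 = -60$)
$x{\left(X \right)} = -60$
$j{\left(q \right)} = \frac{1}{-10 + q}$
$F{\left(m \right)} = - \frac{18}{181}$ ($F{\left(m \right)} = \frac{1}{-10 + \frac{1}{-18}} = \frac{1}{-10 - \frac{1}{18}} = \frac{1}{- \frac{181}{18}} = - \frac{18}{181}$)
$F{\left(L \right)} - x{\left(R \right)} = - \frac{18}{181} - -60 = - \frac{18}{181} + 60 = \frac{10842}{181}$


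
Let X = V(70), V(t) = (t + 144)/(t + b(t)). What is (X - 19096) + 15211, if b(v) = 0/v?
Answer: -135868/35 ≈ -3881.9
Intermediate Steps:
b(v) = 0
V(t) = (144 + t)/t (V(t) = (t + 144)/(t + 0) = (144 + t)/t)
X = 107/35 (X = (144 + 70)/70 = (1/70)*214 = 107/35 ≈ 3.0571)
(X - 19096) + 15211 = (107/35 - 19096) + 15211 = -668253/35 + 15211 = -135868/35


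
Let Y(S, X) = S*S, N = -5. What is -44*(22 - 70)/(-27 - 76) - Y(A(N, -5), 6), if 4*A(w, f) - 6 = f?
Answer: -33895/1648 ≈ -20.567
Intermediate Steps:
A(w, f) = 3/2 + f/4
Y(S, X) = S²
-44*(22 - 70)/(-27 - 76) - Y(A(N, -5), 6) = -44*(22 - 70)/(-27 - 76) - (3/2 + (¼)*(-5))² = -(-2112)/(-103) - (3/2 - 5/4)² = -(-2112)*(-1)/103 - (¼)² = -44*48/103 - 1*1/16 = -2112/103 - 1/16 = -33895/1648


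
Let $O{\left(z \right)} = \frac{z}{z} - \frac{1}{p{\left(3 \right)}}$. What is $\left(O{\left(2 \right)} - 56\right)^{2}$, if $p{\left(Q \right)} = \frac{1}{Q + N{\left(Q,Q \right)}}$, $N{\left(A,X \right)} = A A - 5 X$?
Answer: $2704$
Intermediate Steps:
$N{\left(A,X \right)} = A^{2} - 5 X$
$p{\left(Q \right)} = \frac{1}{Q^{2} - 4 Q}$ ($p{\left(Q \right)} = \frac{1}{Q + \left(Q^{2} - 5 Q\right)} = \frac{1}{Q^{2} - 4 Q}$)
$O{\left(z \right)} = 4$ ($O{\left(z \right)} = \frac{z}{z} - \frac{1}{\frac{1}{3} \frac{1}{-4 + 3}} = 1 - \frac{1}{\frac{1}{3} \frac{1}{-1}} = 1 - \frac{1}{\frac{1}{3} \left(-1\right)} = 1 - \frac{1}{- \frac{1}{3}} = 1 - -3 = 1 + 3 = 4$)
$\left(O{\left(2 \right)} - 56\right)^{2} = \left(4 - 56\right)^{2} = \left(-52\right)^{2} = 2704$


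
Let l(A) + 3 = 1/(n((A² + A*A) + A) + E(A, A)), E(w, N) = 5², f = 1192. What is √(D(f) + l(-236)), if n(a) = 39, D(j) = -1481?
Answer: 5*I*√3799/8 ≈ 38.523*I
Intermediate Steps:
E(w, N) = 25
l(A) = -191/64 (l(A) = -3 + 1/(39 + 25) = -3 + 1/64 = -191/64)
√(D(f) + l(-236)) = √(-1481 - 191/64) = √(-94975/64) = 5*I*√3799/8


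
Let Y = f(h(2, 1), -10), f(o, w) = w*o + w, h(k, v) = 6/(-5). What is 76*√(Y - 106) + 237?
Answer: 237 + 152*I*√26 ≈ 237.0 + 775.05*I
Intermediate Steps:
h(k, v) = -6/5 (h(k, v) = 6*(-⅕) = -6/5)
f(o, w) = w + o*w (f(o, w) = o*w + w = w + o*w)
Y = 2 (Y = -10*(1 - 6/5) = -10*(-⅕) = 2)
76*√(Y - 106) + 237 = 76*√(2 - 106) + 237 = 76*√(-104) + 237 = 76*(2*I*√26) + 237 = 152*I*√26 + 237 = 237 + 152*I*√26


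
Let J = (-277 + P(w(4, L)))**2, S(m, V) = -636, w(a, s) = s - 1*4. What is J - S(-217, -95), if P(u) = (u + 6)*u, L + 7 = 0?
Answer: 49920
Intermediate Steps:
L = -7 (L = -7 + 0 = -7)
w(a, s) = -4 + s (w(a, s) = s - 4 = -4 + s)
P(u) = u*(6 + u) (P(u) = (6 + u)*u = u*(6 + u))
J = 49284 (J = (-277 + (-4 - 7)*(6 + (-4 - 7)))**2 = (-277 - 11*(6 - 11))**2 = (-277 - 11*(-5))**2 = (-277 + 55)**2 = (-222)**2 = 49284)
J - S(-217, -95) = 49284 - 1*(-636) = 49284 + 636 = 49920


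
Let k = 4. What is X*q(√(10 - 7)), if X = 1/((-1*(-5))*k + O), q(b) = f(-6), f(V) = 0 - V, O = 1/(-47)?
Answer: 94/313 ≈ 0.30032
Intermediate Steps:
O = -1/47 ≈ -0.021277
f(V) = -V
q(b) = 6 (q(b) = -1*(-6) = 6)
X = 47/939 (X = 1/(-1*(-5)*4 - 1/47) = 1/(5*4 - 1/47) = 1/(20 - 1/47) = 1/(939/47) = 47/939 ≈ 0.050053)
X*q(√(10 - 7)) = (47/939)*6 = 94/313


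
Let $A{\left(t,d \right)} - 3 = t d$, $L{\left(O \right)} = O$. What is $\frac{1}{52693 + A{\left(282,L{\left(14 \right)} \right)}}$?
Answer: $\frac{1}{56644} \approx 1.7654 \cdot 10^{-5}$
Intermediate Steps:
$A{\left(t,d \right)} = 3 + d t$ ($A{\left(t,d \right)} = 3 + t d = 3 + d t$)
$\frac{1}{52693 + A{\left(282,L{\left(14 \right)} \right)}} = \frac{1}{52693 + \left(3 + 14 \cdot 282\right)} = \frac{1}{52693 + \left(3 + 3948\right)} = \frac{1}{52693 + 3951} = \frac{1}{56644}$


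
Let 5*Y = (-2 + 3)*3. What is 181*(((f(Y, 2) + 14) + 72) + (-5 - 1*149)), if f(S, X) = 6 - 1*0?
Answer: -11222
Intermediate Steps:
Y = 3/5 (Y = ((-2 + 3)*3)/5 = (1*3)/5 = (1/5)*3 = 3/5 ≈ 0.60000)
f(S, X) = 6 (f(S, X) = 6 + 0 = 6)
181*(((f(Y, 2) + 14) + 72) + (-5 - 1*149)) = 181*(((6 + 14) + 72) + (-5 - 1*149)) = 181*((20 + 72) + (-5 - 149)) = 181*(92 - 154) = 181*(-62) = -11222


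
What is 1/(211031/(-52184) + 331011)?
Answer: 52184/17273266993 ≈ 3.0211e-6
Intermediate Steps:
1/(211031/(-52184) + 331011) = 1/(211031*(-1/52184) + 331011) = 1/(-211031/52184 + 331011) = 1/(17273266993/52184) = 52184/17273266993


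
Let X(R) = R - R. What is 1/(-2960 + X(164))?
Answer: -1/2960 ≈ -0.00033784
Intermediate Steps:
X(R) = 0
1/(-2960 + X(164)) = 1/(-2960 + 0) = 1/(-2960) = -1/2960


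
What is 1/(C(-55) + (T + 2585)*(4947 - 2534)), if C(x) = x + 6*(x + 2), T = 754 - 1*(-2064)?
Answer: 1/13037066 ≈ 7.6704e-8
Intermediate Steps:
T = 2818 (T = 754 + 2064 = 2818)
C(x) = 12 + 7*x (C(x) = x + 6*(2 + x) = x + (12 + 6*x) = 12 + 7*x)
1/(C(-55) + (T + 2585)*(4947 - 2534)) = 1/((12 + 7*(-55)) + (2818 + 2585)*(4947 - 2534)) = 1/((12 - 385) + 5403*2413) = 1/(-373 + 13037439) = 1/13037066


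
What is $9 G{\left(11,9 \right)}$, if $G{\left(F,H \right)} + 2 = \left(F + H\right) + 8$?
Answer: $234$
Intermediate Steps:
$G{\left(F,H \right)} = 6 + F + H$ ($G{\left(F,H \right)} = -2 + \left(\left(F + H\right) + 8\right) = -2 + \left(8 + F + H\right) = 6 + F + H$)
$9 G{\left(11,9 \right)} = 9 \left(6 + 11 + 9\right) = 9 \cdot 26 = 234$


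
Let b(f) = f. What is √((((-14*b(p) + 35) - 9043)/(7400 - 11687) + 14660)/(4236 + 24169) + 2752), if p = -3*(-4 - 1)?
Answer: √241512565054375770/9367095 ≈ 52.464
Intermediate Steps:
p = 15 (p = -3*(-5) = 15)
√((((-14*b(p) + 35) - 9043)/(7400 - 11687) + 14660)/(4236 + 24169) + 2752) = √((((-14*15 + 35) - 9043)/(7400 - 11687) + 14660)/(4236 + 24169) + 2752) = √((((-210 + 35) - 9043)/(-4287) + 14660)/28405 + 2752) = √(((-175 - 9043)*(-1/4287) + 14660)*(1/28405) + 2752) = √((-9218*(-1/4287) + 14660)*(1/28405) + 2752) = √((9218/4287 + 14660)*(1/28405) + 2752) = √((62856638/4287)*(1/28405) + 2752) = √(4835126/9367095 + 2752) = √(25783080566/9367095) = √241512565054375770/9367095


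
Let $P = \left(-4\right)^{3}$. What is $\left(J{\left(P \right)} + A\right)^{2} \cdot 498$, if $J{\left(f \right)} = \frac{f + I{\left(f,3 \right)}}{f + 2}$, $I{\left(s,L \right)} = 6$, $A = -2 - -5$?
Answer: $\frac{7412232}{961} \approx 7713.0$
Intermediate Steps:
$A = 3$ ($A = -2 + 5 = 3$)
$P = -64$
$J{\left(f \right)} = \frac{6 + f}{2 + f}$ ($J{\left(f \right)} = \frac{f + 6}{f + 2} = \frac{6 + f}{2 + f}$)
$\left(J{\left(P \right)} + A\right)^{2} \cdot 498 = \left(\frac{6 - 64}{2 - 64} + 3\right)^{2} \cdot 498 = \left(\frac{1}{-62} \left(-58\right) + 3\right)^{2} \cdot 498 = \left(\left(- \frac{1}{62}\right) \left(-58\right) + 3\right)^{2} \cdot 498 = \left(\frac{29}{31} + 3\right)^{2} \cdot 498 = \left(\frac{122}{31}\right)^{2} \cdot 498 = \frac{14884}{961} \cdot 498 = \frac{7412232}{961}$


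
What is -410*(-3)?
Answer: 1230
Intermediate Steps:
-410*(-3) = -82*(-15) = 1230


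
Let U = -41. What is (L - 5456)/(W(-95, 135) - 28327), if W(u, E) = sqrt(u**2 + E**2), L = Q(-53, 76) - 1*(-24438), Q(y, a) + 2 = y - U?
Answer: -537306536/802391679 - 94840*sqrt(1090)/802391679 ≈ -0.67353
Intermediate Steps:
Q(y, a) = 39 + y (Q(y, a) = -2 + (y - 1*(-41)) = -2 + (y + 41) = -2 + (41 + y) = 39 + y)
L = 24424 (L = (39 - 53) - 1*(-24438) = -14 + 24438 = 24424)
W(u, E) = sqrt(E**2 + u**2)
(L - 5456)/(W(-95, 135) - 28327) = (24424 - 5456)/(sqrt(135**2 + (-95)**2) - 28327) = 18968/(sqrt(18225 + 9025) - 28327) = 18968/(sqrt(27250) - 28327) = 18968/(5*sqrt(1090) - 28327) = 18968/(-28327 + 5*sqrt(1090))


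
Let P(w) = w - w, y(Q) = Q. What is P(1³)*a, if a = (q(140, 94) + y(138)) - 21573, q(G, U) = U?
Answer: 0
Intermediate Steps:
P(w) = 0
a = -21341 (a = (94 + 138) - 21573 = 232 - 21573 = -21341)
P(1³)*a = 0*(-21341) = 0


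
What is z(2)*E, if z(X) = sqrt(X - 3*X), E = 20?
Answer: 40*I ≈ 40.0*I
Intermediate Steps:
z(X) = sqrt(2)*sqrt(-X) (z(X) = sqrt(-2*X) = sqrt(2)*sqrt(-X))
z(2)*E = (sqrt(2)*sqrt(-1*2))*20 = (sqrt(2)*sqrt(-2))*20 = (sqrt(2)*(I*sqrt(2)))*20 = (2*I)*20 = 40*I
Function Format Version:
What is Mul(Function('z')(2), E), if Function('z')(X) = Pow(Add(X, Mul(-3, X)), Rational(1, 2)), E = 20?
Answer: Mul(40, I) ≈ Mul(40.000, I)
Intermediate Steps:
Function('z')(X) = Mul(Pow(2, Rational(1, 2)), Pow(Mul(-1, X), Rational(1, 2))) (Function('z')(X) = Pow(Mul(-2, X), Rational(1, 2)) = Mul(Pow(2, Rational(1, 2)), Pow(Mul(-1, X), Rational(1, 2))))
Mul(Function('z')(2), E) = Mul(Mul(Pow(2, Rational(1, 2)), Pow(Mul(-1, 2), Rational(1, 2))), 20) = Mul(Mul(Pow(2, Rational(1, 2)), Pow(-2, Rational(1, 2))), 20) = Mul(Mul(Pow(2, Rational(1, 2)), Mul(I, Pow(2, Rational(1, 2)))), 20) = Mul(Mul(2, I), 20) = Mul(40, I)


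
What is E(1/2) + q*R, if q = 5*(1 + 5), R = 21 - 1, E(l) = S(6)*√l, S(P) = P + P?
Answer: 600 + 6*√2 ≈ 608.49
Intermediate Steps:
S(P) = 2*P
E(l) = 12*√l (E(l) = (2*6)*√l = 12*√l)
R = 20
q = 30 (q = 5*6 = 30)
E(1/2) + q*R = 12*√(1/2) + 30*20 = 12*√(½) + 600 = 12*(√2/2) + 600 = 6*√2 + 600 = 600 + 6*√2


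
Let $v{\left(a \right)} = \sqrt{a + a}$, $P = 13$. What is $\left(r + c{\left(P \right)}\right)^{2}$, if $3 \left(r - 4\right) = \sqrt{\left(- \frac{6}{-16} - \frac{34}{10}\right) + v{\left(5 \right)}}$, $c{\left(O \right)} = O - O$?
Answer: $\frac{\left(240 + \sqrt{10} \sqrt{-121 + 40 \sqrt{10}}\right)^{2}}{3600} \approx 17.003$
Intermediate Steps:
$v{\left(a \right)} = \sqrt{2} \sqrt{a}$ ($v{\left(a \right)} = \sqrt{2 a} = \sqrt{2} \sqrt{a}$)
$c{\left(O \right)} = 0$
$r = 4 + \frac{\sqrt{- \frac{121}{40} + \sqrt{10}}}{3}$ ($r = 4 + \frac{\sqrt{\left(- \frac{6}{-16} - \frac{34}{10}\right) + \sqrt{2} \sqrt{5}}}{3} = 4 + \frac{\sqrt{\left(\left(-6\right) \left(- \frac{1}{16}\right) - \frac{17}{5}\right) + \sqrt{10}}}{3} = 4 + \frac{\sqrt{\left(\frac{3}{8} - \frac{17}{5}\right) + \sqrt{10}}}{3} = 4 + \frac{\sqrt{- \frac{121}{40} + \sqrt{10}}}{3} \approx 4.1235$)
$\left(r + c{\left(P \right)}\right)^{2} = \left(\left(4 + \frac{\sqrt{-1210 + 400 \sqrt{10}}}{60}\right) + 0\right)^{2} = \left(4 + \frac{\sqrt{-1210 + 400 \sqrt{10}}}{60}\right)^{2}$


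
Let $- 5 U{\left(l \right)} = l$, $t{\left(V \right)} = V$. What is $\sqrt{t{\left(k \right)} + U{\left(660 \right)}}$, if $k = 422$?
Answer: $\sqrt{290} \approx 17.029$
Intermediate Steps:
$U{\left(l \right)} = - \frac{l}{5}$
$\sqrt{t{\left(k \right)} + U{\left(660 \right)}} = \sqrt{422 - 132} = \sqrt{290}$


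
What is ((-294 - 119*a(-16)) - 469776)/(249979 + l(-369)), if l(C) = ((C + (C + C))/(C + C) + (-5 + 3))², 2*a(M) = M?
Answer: -1876472/999917 ≈ -1.8766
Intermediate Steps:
a(M) = M/2
l(C) = ¼ (l(C) = ((C + 2*C)/((2*C)) - 2)² = ((3*C)*(1/(2*C)) - 2)² = (3/2 - 2)² = (-½)² = ¼)
((-294 - 119*a(-16)) - 469776)/(249979 + l(-369)) = ((-294 - 119*(-16)/2) - 469776)/(249979 + ¼) = ((-294 - 119*(-8)) - 469776)/(999917/4) = ((-294 + 952) - 469776)*(4/999917) = (658 - 469776)*(4/999917) = -469118*4/999917 = -1876472/999917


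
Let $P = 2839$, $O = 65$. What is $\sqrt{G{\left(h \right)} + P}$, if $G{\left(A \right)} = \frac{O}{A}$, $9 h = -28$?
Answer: $\frac{\sqrt{552349}}{14} \approx 53.086$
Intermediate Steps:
$h = - \frac{28}{9}$ ($h = \frac{1}{9} \left(-28\right) = - \frac{28}{9} \approx -3.1111$)
$G{\left(A \right)} = \frac{65}{A}$
$\sqrt{G{\left(h \right)} + P} = \sqrt{\frac{65}{- \frac{28}{9}} + 2839} = \sqrt{65 \left(- \frac{9}{28}\right) + 2839} = \sqrt{- \frac{585}{28} + 2839} = \sqrt{\frac{78907}{28}} = \frac{\sqrt{552349}}{14}$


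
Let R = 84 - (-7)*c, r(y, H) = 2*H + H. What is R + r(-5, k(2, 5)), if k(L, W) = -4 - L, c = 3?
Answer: 87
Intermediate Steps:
r(y, H) = 3*H
R = 105 (R = 84 - (-7)*3 = 84 - 1*(-21) = 84 + 21 = 105)
R + r(-5, k(2, 5)) = 105 + 3*(-4 - 1*2) = 105 + 3*(-4 - 2) = 105 + 3*(-6) = 105 - 18 = 87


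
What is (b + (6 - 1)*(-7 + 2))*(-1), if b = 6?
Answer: 19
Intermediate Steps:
(b + (6 - 1)*(-7 + 2))*(-1) = (6 + (6 - 1)*(-7 + 2))*(-1) = (6 + 5*(-5))*(-1) = (6 - 25)*(-1) = -19*(-1) = 19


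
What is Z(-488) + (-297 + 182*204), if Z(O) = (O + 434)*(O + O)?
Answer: 89535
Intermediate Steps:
Z(O) = 2*O*(434 + O) (Z(O) = (434 + O)*(2*O) = 2*O*(434 + O))
Z(-488) + (-297 + 182*204) = 2*(-488)*(434 - 488) + (-297 + 182*204) = 2*(-488)*(-54) + (-297 + 37128) = 52704 + 36831 = 89535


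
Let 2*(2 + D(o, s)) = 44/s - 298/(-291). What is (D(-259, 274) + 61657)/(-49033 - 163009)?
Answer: -2458023499/8453478414 ≈ -0.29077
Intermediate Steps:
D(o, s) = -433/291 + 22/s (D(o, s) = -2 + (44/s - 298/(-291))/2 = -2 + (44/s - 298*(-1/291))/2 = -2 + (44/s + 298/291)/2 = -2 + (298/291 + 44/s)/2 = -2 + (149/291 + 22/s) = -433/291 + 22/s)
(D(-259, 274) + 61657)/(-49033 - 163009) = ((-433/291 + 22/274) + 61657)/(-49033 - 163009) = ((-433/291 + 22*(1/274)) + 61657)/(-212042) = ((-433/291 + 11/137) + 61657)*(-1/212042) = (-56120/39867 + 61657)*(-1/212042) = (2458023499/39867)*(-1/212042) = -2458023499/8453478414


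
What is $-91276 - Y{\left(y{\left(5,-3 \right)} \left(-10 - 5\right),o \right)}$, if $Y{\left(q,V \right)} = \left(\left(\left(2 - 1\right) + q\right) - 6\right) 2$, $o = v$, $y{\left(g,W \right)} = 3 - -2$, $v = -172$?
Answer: $-91116$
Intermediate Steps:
$y{\left(g,W \right)} = 5$ ($y{\left(g,W \right)} = 3 + 2 = 5$)
$o = -172$
$Y{\left(q,V \right)} = -10 + 2 q$ ($Y{\left(q,V \right)} = \left(\left(1 + q\right) - 6\right) 2 = \left(-5 + q\right) 2 = -10 + 2 q$)
$-91276 - Y{\left(y{\left(5,-3 \right)} \left(-10 - 5\right),o \right)} = -91276 - \left(-10 + 2 \cdot 5 \left(-10 - 5\right)\right) = -91276 - \left(-10 + 2 \cdot 5 \left(-15\right)\right) = -91276 - \left(-10 + 2 \left(-75\right)\right) = -91276 - \left(-10 - 150\right) = -91276 - -160 = -91276 + 160 = -91116$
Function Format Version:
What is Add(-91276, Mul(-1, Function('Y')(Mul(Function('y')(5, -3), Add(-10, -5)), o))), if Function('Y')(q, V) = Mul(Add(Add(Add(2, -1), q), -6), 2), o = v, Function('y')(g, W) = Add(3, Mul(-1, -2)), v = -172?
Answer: -91116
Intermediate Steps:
Function('y')(g, W) = 5 (Function('y')(g, W) = Add(3, 2) = 5)
o = -172
Function('Y')(q, V) = Add(-10, Mul(2, q)) (Function('Y')(q, V) = Mul(Add(Add(1, q), -6), 2) = Mul(Add(-5, q), 2) = Add(-10, Mul(2, q)))
Add(-91276, Mul(-1, Function('Y')(Mul(Function('y')(5, -3), Add(-10, -5)), o))) = Add(-91276, Mul(-1, Add(-10, Mul(2, Mul(5, Add(-10, -5)))))) = Add(-91276, Mul(-1, Add(-10, Mul(2, Mul(5, -15))))) = Add(-91276, Mul(-1, Add(-10, Mul(2, -75)))) = Add(-91276, Mul(-1, Add(-10, -150))) = Add(-91276, Mul(-1, -160)) = Add(-91276, 160) = -91116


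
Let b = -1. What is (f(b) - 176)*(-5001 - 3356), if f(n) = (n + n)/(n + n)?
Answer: 1462475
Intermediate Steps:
f(n) = 1 (f(n) = (2*n)/((2*n)) = (2*n)*(1/(2*n)) = 1)
(f(b) - 176)*(-5001 - 3356) = (1 - 176)*(-5001 - 3356) = -175*(-8357) = 1462475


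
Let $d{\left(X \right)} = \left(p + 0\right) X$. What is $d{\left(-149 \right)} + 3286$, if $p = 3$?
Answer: $2839$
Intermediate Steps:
$d{\left(X \right)} = 3 X$ ($d{\left(X \right)} = \left(3 + 0\right) X = 3 X$)
$d{\left(-149 \right)} + 3286 = 3 \left(-149\right) + 3286 = -447 + 3286 = 2839$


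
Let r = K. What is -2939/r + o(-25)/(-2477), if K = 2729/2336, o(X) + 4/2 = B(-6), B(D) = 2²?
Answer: -17005858866/6759733 ≈ -2515.8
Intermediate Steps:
B(D) = 4
o(X) = 2 (o(X) = -2 + 4 = 2)
K = 2729/2336 (K = 2729*(1/2336) = 2729/2336 ≈ 1.1682)
r = 2729/2336 ≈ 1.1682
-2939/r + o(-25)/(-2477) = -2939/2729/2336 + 2/(-2477) = -2939*2336/2729 + 2*(-1/2477) = -6865504/2729 - 2/2477 = -17005858866/6759733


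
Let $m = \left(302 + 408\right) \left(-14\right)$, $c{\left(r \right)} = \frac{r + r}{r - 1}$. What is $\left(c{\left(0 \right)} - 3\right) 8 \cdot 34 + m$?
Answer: $-10756$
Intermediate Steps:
$c{\left(r \right)} = \frac{2 r}{-1 + r}$
$m = -9940$ ($m = 710 \left(-14\right) = -9940$)
$\left(c{\left(0 \right)} - 3\right) 8 \cdot 34 + m = \left(2 \cdot 0 \frac{1}{-1 + 0} - 3\right) 8 \cdot 34 - 9940 = \left(2 \cdot 0 \frac{1}{-1} - 3\right) 8 \cdot 34 - 9940 = \left(2 \cdot 0 \left(-1\right) - 3\right) 8 \cdot 34 - 9940 = \left(0 - 3\right) 8 \cdot 34 - 9940 = \left(-3\right) 8 \cdot 34 - 9940 = \left(-24\right) 34 - 9940 = -816 - 9940 = -10756$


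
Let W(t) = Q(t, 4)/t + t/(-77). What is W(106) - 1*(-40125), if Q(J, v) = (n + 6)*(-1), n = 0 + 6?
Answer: 163744045/4081 ≈ 40124.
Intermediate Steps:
n = 6
Q(J, v) = -12 (Q(J, v) = (6 + 6)*(-1) = 12*(-1) = -12)
W(t) = -12/t - t/77 (W(t) = -12/t + t/(-77) = -12/t + t*(-1/77) = -12/t - t/77)
W(106) - 1*(-40125) = (-12/106 - 1/77*106) - 1*(-40125) = (-12*1/106 - 106/77) + 40125 = (-6/53 - 106/77) + 40125 = -6080/4081 + 40125 = 163744045/4081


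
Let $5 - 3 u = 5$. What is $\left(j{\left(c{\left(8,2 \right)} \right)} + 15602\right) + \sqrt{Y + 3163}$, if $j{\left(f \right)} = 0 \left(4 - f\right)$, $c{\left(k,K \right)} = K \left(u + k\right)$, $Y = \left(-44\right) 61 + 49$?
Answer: $15602 + 4 \sqrt{33} \approx 15625.0$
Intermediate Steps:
$u = 0$ ($u = \frac{5}{3} - \frac{5}{3} = 0$)
$Y = -2635$ ($Y = -2684 + 49 = -2635$)
$c{\left(k,K \right)} = K k$ ($c{\left(k,K \right)} = K \left(0 + k\right) = K k$)
$j{\left(f \right)} = 0$
$\left(j{\left(c{\left(8,2 \right)} \right)} + 15602\right) + \sqrt{Y + 3163} = \left(0 + 15602\right) + \sqrt{-2635 + 3163} = 15602 + \sqrt{528} = 15602 + 4 \sqrt{33}$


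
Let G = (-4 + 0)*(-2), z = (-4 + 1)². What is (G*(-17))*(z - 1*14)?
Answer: 680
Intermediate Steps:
z = 9 (z = (-3)² = 9)
G = 8 (G = -4*(-2) = 8)
(G*(-17))*(z - 1*14) = (8*(-17))*(9 - 1*14) = -136*(9 - 14) = -136*(-5) = 680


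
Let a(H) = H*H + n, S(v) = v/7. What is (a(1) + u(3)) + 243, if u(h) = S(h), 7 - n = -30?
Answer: 1970/7 ≈ 281.43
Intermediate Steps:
n = 37 (n = 7 - 1*(-30) = 7 + 30 = 37)
S(v) = v/7 (S(v) = v*(1/7) = v/7)
a(H) = 37 + H**2 (a(H) = H*H + 37 = H**2 + 37 = 37 + H**2)
u(h) = h/7
(a(1) + u(3)) + 243 = ((37 + 1**2) + (1/7)*3) + 243 = ((37 + 1) + 3/7) + 243 = (38 + 3/7) + 243 = 269/7 + 243 = 1970/7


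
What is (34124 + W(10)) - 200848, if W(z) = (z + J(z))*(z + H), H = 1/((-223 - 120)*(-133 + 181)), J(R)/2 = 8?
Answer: -1370331661/8232 ≈ -1.6646e+5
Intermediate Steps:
J(R) = 16 (J(R) = 2*8 = 16)
H = -1/16464 (H = 1/(-343*48) = 1/(-16464) = -1/16464 ≈ -6.0739e-5)
W(z) = (16 + z)*(-1/16464 + z) (W(z) = (z + 16)*(z - 1/16464) = (16 + z)*(-1/16464 + z))
(34124 + W(10)) - 200848 = (34124 + (-1/1029 + 10² + (263423/16464)*10)) - 200848 = (34124 + (-1/1029 + 100 + 1317115/8232)) - 200848 = (34124 + 2140307/8232) - 200848 = 283049075/8232 - 200848 = -1370331661/8232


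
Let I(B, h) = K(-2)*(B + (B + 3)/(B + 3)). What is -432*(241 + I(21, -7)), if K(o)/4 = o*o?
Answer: -256176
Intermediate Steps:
K(o) = 4*o² (K(o) = 4*(o*o) = 4*o²)
I(B, h) = 16 + 16*B (I(B, h) = (4*(-2)²)*(B + (B + 3)/(B + 3)) = (4*4)*(B + (3 + B)/(3 + B)) = 16*(B + 1) = 16*(1 + B) = 16 + 16*B)
-432*(241 + I(21, -7)) = -432*(241 + (16 + 16*21)) = -432*(241 + (16 + 336)) = -432*(241 + 352) = -432*593 = -256176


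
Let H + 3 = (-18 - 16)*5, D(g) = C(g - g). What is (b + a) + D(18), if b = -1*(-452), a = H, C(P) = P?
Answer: 279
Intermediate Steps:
D(g) = 0 (D(g) = g - g = 0)
H = -173 (H = -3 + (-18 - 16)*5 = -3 - 34*5 = -3 - 170 = -173)
a = -173
b = 452
(b + a) + D(18) = (452 - 173) + 0 = 279 + 0 = 279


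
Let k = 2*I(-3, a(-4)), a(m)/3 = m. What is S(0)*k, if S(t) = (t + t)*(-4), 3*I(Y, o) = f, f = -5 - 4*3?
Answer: 0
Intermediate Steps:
a(m) = 3*m
f = -17 (f = -5 - 12 = -17)
I(Y, o) = -17/3 (I(Y, o) = (⅓)*(-17) = -17/3)
S(t) = -8*t (S(t) = (2*t)*(-4) = -8*t)
k = -34/3 (k = 2*(-17/3) = -34/3 ≈ -11.333)
S(0)*k = -8*0*(-34/3) = 0*(-34/3) = 0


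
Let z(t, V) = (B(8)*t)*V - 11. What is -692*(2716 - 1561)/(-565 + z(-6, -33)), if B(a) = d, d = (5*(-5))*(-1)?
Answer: -133210/729 ≈ -182.73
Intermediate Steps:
d = 25 (d = -25*(-1) = 25)
B(a) = 25
z(t, V) = -11 + 25*V*t (z(t, V) = (25*t)*V - 11 = 25*V*t - 11 = -11 + 25*V*t)
-692*(2716 - 1561)/(-565 + z(-6, -33)) = -692*(2716 - 1561)/(-565 + (-11 + 25*(-33)*(-6))) = -799260/(-565 + (-11 + 4950)) = -799260/(-565 + 4939) = -799260/4374 = -692*385/1458 = -133210/729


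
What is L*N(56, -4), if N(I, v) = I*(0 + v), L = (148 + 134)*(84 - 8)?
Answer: -4800768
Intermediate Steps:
L = 21432 (L = 282*76 = 21432)
N(I, v) = I*v
L*N(56, -4) = 21432*(56*(-4)) = 21432*(-224) = -4800768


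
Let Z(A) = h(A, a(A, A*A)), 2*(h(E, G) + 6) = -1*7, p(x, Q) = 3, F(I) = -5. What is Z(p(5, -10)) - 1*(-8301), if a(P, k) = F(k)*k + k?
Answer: 16583/2 ≈ 8291.5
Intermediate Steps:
a(P, k) = -4*k (a(P, k) = -5*k + k = -4*k)
h(E, G) = -19/2 (h(E, G) = -6 + (-1*7)/2 = -6 + (1/2)*(-7) = -6 - 7/2 = -19/2)
Z(A) = -19/2
Z(p(5, -10)) - 1*(-8301) = -19/2 - 1*(-8301) = -19/2 + 8301 = 16583/2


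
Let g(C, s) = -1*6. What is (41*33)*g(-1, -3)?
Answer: -8118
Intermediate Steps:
g(C, s) = -6
(41*33)*g(-1, -3) = (41*33)*(-6) = 1353*(-6) = -8118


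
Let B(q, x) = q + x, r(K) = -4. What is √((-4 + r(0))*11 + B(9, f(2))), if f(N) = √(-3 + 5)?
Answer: √(-79 + √2) ≈ 8.8083*I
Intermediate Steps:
f(N) = √2
√((-4 + r(0))*11 + B(9, f(2))) = √((-4 - 4)*11 + (9 + √2)) = √(-8*11 + (9 + √2)) = √(-88 + (9 + √2)) = √(-79 + √2)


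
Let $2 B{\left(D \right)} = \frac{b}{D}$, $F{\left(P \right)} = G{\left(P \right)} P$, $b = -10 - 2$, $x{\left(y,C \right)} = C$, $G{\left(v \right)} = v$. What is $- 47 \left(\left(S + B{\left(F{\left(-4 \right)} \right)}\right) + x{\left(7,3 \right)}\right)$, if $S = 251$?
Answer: $- \frac{95363}{8} \approx -11920.0$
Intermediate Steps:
$b = -12$ ($b = -10 - 2 = -12$)
$F{\left(P \right)} = P^{2}$ ($F{\left(P \right)} = P P = P^{2}$)
$B{\left(D \right)} = - \frac{6}{D}$ ($B{\left(D \right)} = \frac{\left(-12\right) \frac{1}{D}}{2} = - \frac{6}{D}$)
$- 47 \left(\left(S + B{\left(F{\left(-4 \right)} \right)}\right) + x{\left(7,3 \right)}\right) = - 47 \left(\left(251 - \frac{6}{\left(-4\right)^{2}}\right) + 3\right) = - 47 \left(\left(251 - \frac{6}{16}\right) + 3\right) = - 47 \left(\left(251 - \frac{3}{8}\right) + 3\right) = - 47 \left(\frac{2005}{8} + 3\right) = \left(-47\right) \frac{2029}{8} = - \frac{95363}{8}$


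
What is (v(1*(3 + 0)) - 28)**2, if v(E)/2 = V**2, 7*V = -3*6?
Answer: 524176/2401 ≈ 218.32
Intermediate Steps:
V = -18/7 (V = (-3*6)/7 = (1/7)*(-18) = -18/7 ≈ -2.5714)
v(E) = 648/49 (v(E) = 2*(-18/7)**2 = 2*(324/49) = 648/49)
(v(1*(3 + 0)) - 28)**2 = (648/49 - 28)**2 = (-724/49)**2 = 524176/2401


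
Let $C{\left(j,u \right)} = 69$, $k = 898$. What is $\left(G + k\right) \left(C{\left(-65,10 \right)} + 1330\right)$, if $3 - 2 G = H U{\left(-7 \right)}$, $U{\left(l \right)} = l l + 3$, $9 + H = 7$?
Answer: $\frac{2662297}{2} \approx 1.3311 \cdot 10^{6}$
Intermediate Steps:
$H = -2$ ($H = -9 + 7 = -2$)
$U{\left(l \right)} = 3 + l^{2}$ ($U{\left(l \right)} = l^{2} + 3 = 3 + l^{2}$)
$G = \frac{107}{2}$ ($G = \frac{3}{2} - \frac{\left(-2\right) \left(3 + \left(-7\right)^{2}\right)}{2} = \frac{3}{2} - \frac{\left(-2\right) \left(3 + 49\right)}{2} = \frac{3}{2} - \frac{\left(-2\right) 52}{2} = \frac{3}{2} - -52 = \frac{3}{2} + 52 = \frac{107}{2} \approx 53.5$)
$\left(G + k\right) \left(C{\left(-65,10 \right)} + 1330\right) = \left(\frac{107}{2} + 898\right) \left(69 + 1330\right) = \frac{1903}{2} \cdot 1399 = \frac{2662297}{2}$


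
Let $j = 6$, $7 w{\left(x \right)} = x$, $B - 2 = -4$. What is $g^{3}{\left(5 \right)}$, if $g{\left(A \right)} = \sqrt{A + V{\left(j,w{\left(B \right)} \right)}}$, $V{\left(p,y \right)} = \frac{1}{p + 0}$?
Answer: $\frac{31 \sqrt{186}}{36} \approx 11.744$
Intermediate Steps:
$B = -2$ ($B = 2 - 4 = -2$)
$w{\left(x \right)} = \frac{x}{7}$
$V{\left(p,y \right)} = \frac{1}{p}$
$g{\left(A \right)} = \sqrt{\frac{1}{6} + A}$ ($g{\left(A \right)} = \sqrt{A + \frac{1}{6}} = \sqrt{\frac{1}{6} + A}$)
$g^{3}{\left(5 \right)} = \left(\frac{\sqrt{6 + 36 \cdot 5}}{6}\right)^{3} = \left(\frac{\sqrt{6 + 180}}{6}\right)^{3} = \left(\frac{\sqrt{186}}{6}\right)^{3} = \frac{31 \sqrt{186}}{36}$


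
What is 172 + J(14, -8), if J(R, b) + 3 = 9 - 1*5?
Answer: 173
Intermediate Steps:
J(R, b) = 1 (J(R, b) = -3 + (9 - 1*5) = -3 + (9 - 5) = -3 + 4 = 1)
172 + J(14, -8) = 172 + 1 = 173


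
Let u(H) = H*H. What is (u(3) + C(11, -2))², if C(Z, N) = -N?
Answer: 121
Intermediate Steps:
u(H) = H²
(u(3) + C(11, -2))² = (3² - 1*(-2))² = (9 + 2)² = 11² = 121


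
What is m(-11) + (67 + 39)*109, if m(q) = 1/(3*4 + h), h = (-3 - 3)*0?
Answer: 138649/12 ≈ 11554.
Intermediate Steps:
h = 0 (h = -6*0 = 0)
m(q) = 1/12 (m(q) = 1/(3*4 + 0) = 1/(12 + 0) = 1/12)
m(-11) + (67 + 39)*109 = 1/12 + (67 + 39)*109 = 1/12 + 106*109 = 1/12 + 11554 = 138649/12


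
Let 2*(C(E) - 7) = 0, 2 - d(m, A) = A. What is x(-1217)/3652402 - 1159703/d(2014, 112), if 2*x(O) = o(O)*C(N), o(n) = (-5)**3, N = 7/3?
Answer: 4235701508481/401764220 ≈ 10543.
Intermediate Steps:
d(m, A) = 2 - A
N = 7/3 (N = 7*(1/3) = 7/3 ≈ 2.3333)
o(n) = -125
C(E) = 7 (C(E) = 7 + (1/2)*0 = 7 + 0 = 7)
x(O) = -875/2 (x(O) = (-125*7)/2 = (1/2)*(-875) = -875/2)
x(-1217)/3652402 - 1159703/d(2014, 112) = -875/2/3652402 - 1159703/(2 - 1*112) = -875/2*1/3652402 - 1159703/(2 - 112) = -875/7304804 - 1159703/(-110) = -875/7304804 - 1159703*(-1/110) = -875/7304804 + 1159703/110 = 4235701508481/401764220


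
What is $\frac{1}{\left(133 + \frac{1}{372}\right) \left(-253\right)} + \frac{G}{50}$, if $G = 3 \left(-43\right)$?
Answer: $- \frac{1614799449}{625884050} \approx -2.58$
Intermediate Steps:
$G = -129$
$\frac{1}{\left(133 + \frac{1}{372}\right) \left(-253\right)} + \frac{G}{50} = \frac{1}{\left(133 + \frac{1}{372}\right) \left(-253\right)} - \frac{129}{50} = \frac{1}{133 + \frac{1}{372}} \left(- \frac{1}{253}\right) - \frac{129}{50} = \frac{1}{\frac{49477}{372}} \left(- \frac{1}{253}\right) - \frac{129}{50} = \frac{372}{49477} \left(- \frac{1}{253}\right) - \frac{129}{50} = - \frac{372}{12517681} - \frac{129}{50} = - \frac{1614799449}{625884050}$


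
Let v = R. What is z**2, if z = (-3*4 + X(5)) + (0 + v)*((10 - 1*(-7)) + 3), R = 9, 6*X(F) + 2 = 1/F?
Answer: 2812329/100 ≈ 28123.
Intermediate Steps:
X(F) = -1/3 + 1/(6*F) (X(F) = -1/3 + (1/F)/6 = -1/3 + 1/(6*F))
v = 9
z = 1677/10 (z = (-3*4 + (1/6)*(1 - 2*5)/5) + (0 + 9)*((10 - 1*(-7)) + 3) = (-12 + (1/6)*(1/5)*(1 - 10)) + 9*((10 + 7) + 3) = (-12 + (1/6)*(1/5)*(-9)) + 9*(17 + 3) = (-12 - 3/10) + 9*20 = -123/10 + 180 = 1677/10 ≈ 167.70)
z**2 = (1677/10)**2 = 2812329/100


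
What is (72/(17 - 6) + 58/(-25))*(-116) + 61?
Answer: -118017/275 ≈ -429.15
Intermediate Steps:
(72/(17 - 6) + 58/(-25))*(-116) + 61 = (72/11 + 58*(-1/25))*(-116) + 61 = (72*(1/11) - 58/25)*(-116) + 61 = (72/11 - 58/25)*(-116) + 61 = (1162/275)*(-116) + 61 = -134792/275 + 61 = -118017/275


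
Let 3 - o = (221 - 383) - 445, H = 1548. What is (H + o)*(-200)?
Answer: -431600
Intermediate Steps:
o = 610 (o = 3 - ((221 - 383) - 445) = 3 - (-162 - 445) = 3 - 1*(-607) = 3 + 607 = 610)
(H + o)*(-200) = (1548 + 610)*(-200) = 2158*(-200) = -431600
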